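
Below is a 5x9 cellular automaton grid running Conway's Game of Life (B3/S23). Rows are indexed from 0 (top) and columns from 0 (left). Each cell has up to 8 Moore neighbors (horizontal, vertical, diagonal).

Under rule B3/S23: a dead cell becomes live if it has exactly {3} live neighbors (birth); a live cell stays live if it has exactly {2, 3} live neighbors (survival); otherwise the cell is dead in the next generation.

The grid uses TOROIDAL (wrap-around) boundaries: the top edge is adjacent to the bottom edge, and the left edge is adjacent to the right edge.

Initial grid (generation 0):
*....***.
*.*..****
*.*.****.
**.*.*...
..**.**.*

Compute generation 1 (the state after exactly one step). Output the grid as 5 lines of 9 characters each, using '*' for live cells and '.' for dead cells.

Simulating step by step:
Generation 0 (given above): 25 live cells
Generation 1: 10 live cells
(generation 1 grid is the final answer)

Answer: *.**.....
*..*.....
..*......
*........
..**....*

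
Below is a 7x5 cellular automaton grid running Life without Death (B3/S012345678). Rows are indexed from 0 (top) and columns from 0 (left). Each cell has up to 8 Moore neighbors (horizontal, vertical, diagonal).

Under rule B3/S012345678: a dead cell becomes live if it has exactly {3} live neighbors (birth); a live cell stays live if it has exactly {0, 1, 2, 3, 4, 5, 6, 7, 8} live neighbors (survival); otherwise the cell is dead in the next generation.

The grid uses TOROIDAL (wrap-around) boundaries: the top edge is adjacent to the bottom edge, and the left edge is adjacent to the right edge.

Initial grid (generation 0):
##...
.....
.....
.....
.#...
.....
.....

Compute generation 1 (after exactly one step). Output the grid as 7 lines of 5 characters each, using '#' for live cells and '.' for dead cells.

Answer: ##...
.....
.....
.....
.#...
.....
.....

Derivation:
Simulating step by step:
Generation 0 (given above): 3 live cells
Generation 1: 3 live cells
(generation 1 grid is the final answer)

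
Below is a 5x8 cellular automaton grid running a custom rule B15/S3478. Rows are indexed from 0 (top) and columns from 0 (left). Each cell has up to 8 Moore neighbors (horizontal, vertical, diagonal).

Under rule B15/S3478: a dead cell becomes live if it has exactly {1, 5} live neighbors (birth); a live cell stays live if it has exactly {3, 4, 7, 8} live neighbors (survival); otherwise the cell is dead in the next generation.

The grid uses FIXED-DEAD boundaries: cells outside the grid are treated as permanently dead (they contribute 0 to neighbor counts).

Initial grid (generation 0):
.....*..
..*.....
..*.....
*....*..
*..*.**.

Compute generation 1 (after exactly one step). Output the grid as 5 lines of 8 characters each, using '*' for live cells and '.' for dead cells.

Simulating step by step:
Generation 0 (given above): 9 live cells
Generation 1: 15 live cells
(generation 1 grid is the final answer)

Answer: .****.*.
....***.
*...***.
.......*
..*....*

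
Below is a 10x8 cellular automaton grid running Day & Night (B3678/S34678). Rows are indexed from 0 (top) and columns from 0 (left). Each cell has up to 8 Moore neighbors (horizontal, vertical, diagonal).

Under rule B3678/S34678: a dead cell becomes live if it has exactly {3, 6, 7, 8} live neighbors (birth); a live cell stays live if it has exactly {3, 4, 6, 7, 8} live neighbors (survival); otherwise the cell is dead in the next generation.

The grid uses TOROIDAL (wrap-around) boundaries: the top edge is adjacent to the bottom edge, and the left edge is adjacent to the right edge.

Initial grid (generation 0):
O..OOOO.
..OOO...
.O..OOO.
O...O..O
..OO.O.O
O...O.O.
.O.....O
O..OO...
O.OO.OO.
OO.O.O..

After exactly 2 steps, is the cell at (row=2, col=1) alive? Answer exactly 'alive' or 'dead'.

Simulating step by step:
Generation 0 (given above): 36 live cells
Generation 1: 46 live cells
....OO.O
.OO.OO.O
O.O.OO.O
OOO.O..O
.O.O.O.O
OOOO.OO.
...OOO.O
O..OOOO.
O.OOOO..
OO.OO...
Generation 2: 45 live cells
.....O..
.O....OO
OOOOOO.O
O.O.O..O
OOOO.O.O
OO.OOO..
....OOOO
.O.OOOO.
O.OOO.O.
OO..O.OO

Cell (2,1) at generation 2: 1 -> alive

Answer: alive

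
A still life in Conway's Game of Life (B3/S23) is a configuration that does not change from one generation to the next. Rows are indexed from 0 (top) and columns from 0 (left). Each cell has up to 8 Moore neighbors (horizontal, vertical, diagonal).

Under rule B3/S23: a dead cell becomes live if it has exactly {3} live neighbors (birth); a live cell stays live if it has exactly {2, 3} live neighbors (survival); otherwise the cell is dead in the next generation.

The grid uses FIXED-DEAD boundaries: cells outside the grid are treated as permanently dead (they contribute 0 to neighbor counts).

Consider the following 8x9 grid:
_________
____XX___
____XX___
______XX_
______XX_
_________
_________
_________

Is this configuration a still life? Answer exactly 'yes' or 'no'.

Answer: no

Derivation:
Compute generation 1 and compare to generation 0 (given above):
Generation 1:
_________
____XX___
____X____
_______X_
______XX_
_________
_________
_________
Cell (2,5) differs: gen0=1 vs gen1=0 -> NOT a still life.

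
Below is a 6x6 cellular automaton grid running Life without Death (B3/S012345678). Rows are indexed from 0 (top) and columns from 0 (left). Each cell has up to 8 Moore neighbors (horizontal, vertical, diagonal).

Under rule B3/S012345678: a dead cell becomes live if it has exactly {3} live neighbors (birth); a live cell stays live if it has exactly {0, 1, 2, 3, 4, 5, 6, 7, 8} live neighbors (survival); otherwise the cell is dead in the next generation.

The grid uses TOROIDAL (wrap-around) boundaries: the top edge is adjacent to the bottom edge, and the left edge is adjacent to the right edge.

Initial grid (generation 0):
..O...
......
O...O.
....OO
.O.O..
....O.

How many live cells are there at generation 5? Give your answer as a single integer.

Simulating step by step:
Generation 0 (given above): 8 live cells
Generation 1: 13 live cells
..O...
......
O...O.
O..OOO
.O.O.O
..OOO.
Generation 2: 17 live cells
..O...
......
O..OO.
OOOOOO
.O.O.O
.OOOO.
Generation 3: 20 live cells
.OO...
...O..
O..OO.
OOOOOO
.O.O.O
OOOOO.
Generation 4: 25 live cells
OOO.O.
.O.OO.
O..OO.
OOOOOO
.O.O.O
OOOOOO
Generation 5: 25 live cells
OOO.O.
.O.OO.
O..OO.
OOOOOO
.O.O.O
OOOOOO
Population at generation 5: 25

Answer: 25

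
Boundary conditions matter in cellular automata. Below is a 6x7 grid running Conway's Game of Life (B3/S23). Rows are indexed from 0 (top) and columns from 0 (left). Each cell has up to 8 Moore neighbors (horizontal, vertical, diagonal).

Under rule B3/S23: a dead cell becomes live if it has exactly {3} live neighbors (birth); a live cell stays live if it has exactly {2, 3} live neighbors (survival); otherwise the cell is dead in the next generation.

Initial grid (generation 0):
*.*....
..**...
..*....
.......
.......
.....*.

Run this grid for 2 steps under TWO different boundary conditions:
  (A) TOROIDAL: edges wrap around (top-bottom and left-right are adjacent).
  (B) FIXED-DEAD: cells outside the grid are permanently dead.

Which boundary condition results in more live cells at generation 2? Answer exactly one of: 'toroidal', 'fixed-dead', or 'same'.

Answer: toroidal

Derivation:
Under TOROIDAL boundary, generation 2:
.*.*...
....*..
..**...
.......
.......
..*....
Population = 6

Under FIXED-DEAD boundary, generation 2:
.*.*...
....*..
..**...
.......
.......
.......
Population = 5

Comparison: toroidal=6, fixed-dead=5 -> toroidal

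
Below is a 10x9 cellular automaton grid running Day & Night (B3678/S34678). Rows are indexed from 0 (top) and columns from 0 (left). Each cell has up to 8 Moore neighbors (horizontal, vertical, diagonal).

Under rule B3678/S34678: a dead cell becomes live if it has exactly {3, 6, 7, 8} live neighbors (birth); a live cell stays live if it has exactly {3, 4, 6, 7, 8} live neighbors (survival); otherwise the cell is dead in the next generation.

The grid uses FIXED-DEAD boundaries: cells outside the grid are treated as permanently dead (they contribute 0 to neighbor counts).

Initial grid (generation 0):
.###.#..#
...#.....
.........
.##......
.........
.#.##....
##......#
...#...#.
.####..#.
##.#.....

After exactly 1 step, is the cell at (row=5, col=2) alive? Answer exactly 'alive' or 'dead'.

Answer: alive

Derivation:
Simulating step by step:
Generation 0 (given above): 24 live cells
Generation 1: 21 live cells
..#.#....
....#....
..#......
.........
.#.#.....
#.#......
...##....
#..##...#
##.##....
.#.##....

Cell (5,2) at generation 1: 1 -> alive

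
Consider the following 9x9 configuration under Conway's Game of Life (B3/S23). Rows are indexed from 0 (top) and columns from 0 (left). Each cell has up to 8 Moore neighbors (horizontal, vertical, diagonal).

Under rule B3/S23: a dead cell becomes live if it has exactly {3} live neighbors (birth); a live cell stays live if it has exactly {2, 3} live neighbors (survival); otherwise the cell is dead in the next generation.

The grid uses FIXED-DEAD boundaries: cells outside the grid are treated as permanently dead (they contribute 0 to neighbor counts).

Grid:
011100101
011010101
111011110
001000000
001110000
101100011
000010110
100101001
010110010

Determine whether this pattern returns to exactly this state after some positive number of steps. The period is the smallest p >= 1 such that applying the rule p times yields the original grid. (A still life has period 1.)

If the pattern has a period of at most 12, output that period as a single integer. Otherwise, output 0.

Simulating and comparing each generation to the original:
Gen 0 (original, given above): 37 live cells
Gen 1: 29 live cells, differs from original
Gen 2: 16 live cells, differs from original
Gen 3: 13 live cells, differs from original
Gen 4: 14 live cells, differs from original
Gen 5: 14 live cells, differs from original
Gen 6: 16 live cells, differs from original
Gen 7: 14 live cells, differs from original
Gen 8: 14 live cells, differs from original
Gen 9: 13 live cells, differs from original
Gen 10: 13 live cells, differs from original
Gen 11: 15 live cells, differs from original
Gen 12: 17 live cells, differs from original
No period found within 12 steps.

Answer: 0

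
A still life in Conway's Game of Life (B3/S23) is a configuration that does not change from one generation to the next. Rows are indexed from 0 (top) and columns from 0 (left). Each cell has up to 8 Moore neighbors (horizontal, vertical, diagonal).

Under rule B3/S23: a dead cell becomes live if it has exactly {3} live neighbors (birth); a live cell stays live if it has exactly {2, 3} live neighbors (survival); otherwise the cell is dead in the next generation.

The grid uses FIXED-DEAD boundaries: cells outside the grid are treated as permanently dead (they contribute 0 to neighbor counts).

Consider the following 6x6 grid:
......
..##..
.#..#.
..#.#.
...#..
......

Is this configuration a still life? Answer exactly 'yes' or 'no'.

Answer: yes

Derivation:
Compute generation 1 and compare to generation 0 (given above):
Generation 1:
......
..##..
.#..#.
..#.#.
...#..
......
The grids are IDENTICAL -> still life.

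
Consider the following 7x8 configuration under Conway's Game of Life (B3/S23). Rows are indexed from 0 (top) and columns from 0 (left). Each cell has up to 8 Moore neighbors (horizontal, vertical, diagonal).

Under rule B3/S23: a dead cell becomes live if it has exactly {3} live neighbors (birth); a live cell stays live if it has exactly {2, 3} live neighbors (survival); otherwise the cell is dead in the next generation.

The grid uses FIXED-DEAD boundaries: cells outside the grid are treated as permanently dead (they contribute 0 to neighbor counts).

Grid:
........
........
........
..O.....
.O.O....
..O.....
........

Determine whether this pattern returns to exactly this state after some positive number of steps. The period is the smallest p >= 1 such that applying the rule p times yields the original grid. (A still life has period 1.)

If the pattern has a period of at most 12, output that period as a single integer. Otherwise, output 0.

Answer: 1

Derivation:
Simulating and comparing each generation to the original:
Gen 0 (original, given above): 4 live cells
Gen 1: 4 live cells, MATCHES original -> period = 1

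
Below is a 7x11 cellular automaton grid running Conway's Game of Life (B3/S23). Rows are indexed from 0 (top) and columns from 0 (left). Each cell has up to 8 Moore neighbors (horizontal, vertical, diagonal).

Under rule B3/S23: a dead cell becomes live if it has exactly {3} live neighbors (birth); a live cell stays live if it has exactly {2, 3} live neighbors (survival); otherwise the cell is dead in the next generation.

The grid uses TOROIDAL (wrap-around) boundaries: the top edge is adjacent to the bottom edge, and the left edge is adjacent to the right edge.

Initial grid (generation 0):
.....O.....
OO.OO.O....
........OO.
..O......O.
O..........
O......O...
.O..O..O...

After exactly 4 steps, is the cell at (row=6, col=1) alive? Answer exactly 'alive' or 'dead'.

Simulating step by step:
Generation 0 (given above): 16 live cells
Generation 1: 22 live cells
OOOO.OO....
....OO.....
.OOO....OOO
........OOO
.O........O
OO.........
......O....
Generation 2: 22 live cells
.OOO..O....
.....OO..OO
O.OOO...O.O
.O......O..
.O........O
OO.........
.....OO....
Generation 3: 27 live cells
..O.O..O...
.....OOO.OO
OOOOOO.OO.O
.O.O......O
.OO........
OO.........
O....OO....
Generation 4: 18 live cells
....O..OO.O
.........OO
.O.O.O.OO..
.........OO
...........
O.O........
O....OO....

Cell (6,1) at generation 4: 0 -> dead

Answer: dead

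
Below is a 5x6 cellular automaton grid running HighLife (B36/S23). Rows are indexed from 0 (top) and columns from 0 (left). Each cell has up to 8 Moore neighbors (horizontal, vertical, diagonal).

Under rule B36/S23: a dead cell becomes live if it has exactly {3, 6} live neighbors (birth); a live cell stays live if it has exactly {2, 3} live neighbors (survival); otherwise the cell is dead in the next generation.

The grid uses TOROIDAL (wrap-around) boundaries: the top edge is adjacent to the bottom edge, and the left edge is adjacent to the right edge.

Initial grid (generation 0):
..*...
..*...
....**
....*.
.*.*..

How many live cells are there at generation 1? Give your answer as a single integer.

Simulating step by step:
Generation 0 (given above): 7 live cells
Generation 1: 12 live cells
.***..
...*..
...***
...***
..**..
Population at generation 1: 12

Answer: 12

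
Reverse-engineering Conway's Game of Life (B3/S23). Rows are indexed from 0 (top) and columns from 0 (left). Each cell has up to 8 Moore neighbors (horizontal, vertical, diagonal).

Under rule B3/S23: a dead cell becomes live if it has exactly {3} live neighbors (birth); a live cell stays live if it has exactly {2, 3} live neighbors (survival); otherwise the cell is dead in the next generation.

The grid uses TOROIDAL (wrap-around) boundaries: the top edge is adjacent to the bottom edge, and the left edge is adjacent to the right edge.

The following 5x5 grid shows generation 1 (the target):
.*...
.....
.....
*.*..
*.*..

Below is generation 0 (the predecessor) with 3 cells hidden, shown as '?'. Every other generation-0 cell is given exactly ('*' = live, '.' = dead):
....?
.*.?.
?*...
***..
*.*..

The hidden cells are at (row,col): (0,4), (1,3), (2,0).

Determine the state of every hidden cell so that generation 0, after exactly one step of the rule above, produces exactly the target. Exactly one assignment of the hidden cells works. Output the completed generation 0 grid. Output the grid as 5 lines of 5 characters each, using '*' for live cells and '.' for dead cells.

Hidden generation-0 cells (in order): (0,4), (1,3), (2,0).
A hidden cell only influences target cells in its own 3x3 neighborhood. Try each of the 2^3 = 8 assignments, step the completed generation 0 forward once under B3/S23, and compare with the target:
  (0,4)=. (1,3)=. (2,0)=. -> step reproduces the target at every cell -> ACCEPT
  (0,4)=. (1,3)=. (2,0)=* -> step gives (1,0)='*' but target has '.' -> reject
  (0,4)=. (1,3)=* (2,0)=. -> step gives (0,2)='*' but target has '.' -> reject
  (0,4)=. (1,3)=* (2,0)=* -> step gives (0,2)='*' but target has '.' -> reject
  (0,4)=* (1,3)=. (2,0)=. -> step gives (0,0)='*' but target has '.' -> reject
  (0,4)=* (1,3)=. (2,0)=* -> step gives (0,0)='*' but target has '.' -> reject
  (0,4)=* (1,3)=* (2,0)=. -> step gives (0,0)='*' but target has '.' -> reject
  (0,4)=* (1,3)=* (2,0)=* -> step gives (0,0)='*' but target has '.' -> reject
Unique solution: (0,4)=dead, (1,3)=dead, (2,0)=dead.
Check: live-neighbor counts of every cell in the completed generation 0:
23211
21200
44411
35322
25222
Applying B3/S23 to generation 0 with these counts gives:
.*...
.....
.....
*.*..
*.*..
which matches the target exactly.

Answer: .....
.*...
.*...
***..
*.*..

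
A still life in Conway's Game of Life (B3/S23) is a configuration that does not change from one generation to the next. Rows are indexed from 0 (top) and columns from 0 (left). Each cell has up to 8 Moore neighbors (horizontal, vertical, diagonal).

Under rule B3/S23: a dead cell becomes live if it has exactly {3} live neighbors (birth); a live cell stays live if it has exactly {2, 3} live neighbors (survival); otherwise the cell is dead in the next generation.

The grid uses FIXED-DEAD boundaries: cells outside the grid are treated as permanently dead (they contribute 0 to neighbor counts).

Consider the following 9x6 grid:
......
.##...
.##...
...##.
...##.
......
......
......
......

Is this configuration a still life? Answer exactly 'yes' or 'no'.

Answer: no

Derivation:
Compute generation 1 and compare to generation 0 (given above):
Generation 1:
......
.##...
.#....
....#.
...##.
......
......
......
......
Cell (2,2) differs: gen0=1 vs gen1=0 -> NOT a still life.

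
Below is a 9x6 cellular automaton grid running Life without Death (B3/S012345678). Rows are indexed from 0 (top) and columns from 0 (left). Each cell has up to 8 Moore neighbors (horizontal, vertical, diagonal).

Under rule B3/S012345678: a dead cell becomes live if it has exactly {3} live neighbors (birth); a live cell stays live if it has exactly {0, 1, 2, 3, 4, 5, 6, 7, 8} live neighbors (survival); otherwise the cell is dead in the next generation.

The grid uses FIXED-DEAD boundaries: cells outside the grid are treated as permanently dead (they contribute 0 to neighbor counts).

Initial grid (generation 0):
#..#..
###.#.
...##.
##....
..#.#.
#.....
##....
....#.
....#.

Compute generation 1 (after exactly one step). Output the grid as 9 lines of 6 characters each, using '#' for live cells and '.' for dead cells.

Simulating step by step:
Generation 0 (given above): 17 live cells
Generation 1: 21 live cells
(generation 1 grid is the final answer)

Answer: #.##..
###.#.
...##.
###.#.
#.#.#.
#.....
##....
....#.
....#.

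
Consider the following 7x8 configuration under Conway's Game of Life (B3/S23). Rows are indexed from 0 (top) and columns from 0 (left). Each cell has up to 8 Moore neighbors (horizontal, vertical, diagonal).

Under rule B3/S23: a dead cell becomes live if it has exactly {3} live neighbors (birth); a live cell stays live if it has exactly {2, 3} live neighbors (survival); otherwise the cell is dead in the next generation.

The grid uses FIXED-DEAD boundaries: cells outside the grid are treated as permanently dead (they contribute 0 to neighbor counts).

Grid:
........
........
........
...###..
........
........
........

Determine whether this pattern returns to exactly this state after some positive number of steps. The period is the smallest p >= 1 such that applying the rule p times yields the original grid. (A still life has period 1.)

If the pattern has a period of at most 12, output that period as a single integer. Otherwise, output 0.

Simulating and comparing each generation to the original:
Gen 0 (original, given above): 3 live cells
Gen 1: 3 live cells, differs from original
Gen 2: 3 live cells, MATCHES original -> period = 2

Answer: 2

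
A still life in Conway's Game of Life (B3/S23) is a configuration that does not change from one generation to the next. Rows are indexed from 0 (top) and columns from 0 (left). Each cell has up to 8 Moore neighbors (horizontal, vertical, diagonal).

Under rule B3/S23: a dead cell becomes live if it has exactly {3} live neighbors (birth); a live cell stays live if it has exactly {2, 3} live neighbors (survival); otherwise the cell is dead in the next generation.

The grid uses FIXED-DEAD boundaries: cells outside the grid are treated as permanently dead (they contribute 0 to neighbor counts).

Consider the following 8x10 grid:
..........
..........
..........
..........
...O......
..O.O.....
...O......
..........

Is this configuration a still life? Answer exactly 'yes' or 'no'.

Compute generation 1 and compare to generation 0 (given above):
Generation 1:
..........
..........
..........
..........
...O......
..O.O.....
...O......
..........
The grids are IDENTICAL -> still life.

Answer: yes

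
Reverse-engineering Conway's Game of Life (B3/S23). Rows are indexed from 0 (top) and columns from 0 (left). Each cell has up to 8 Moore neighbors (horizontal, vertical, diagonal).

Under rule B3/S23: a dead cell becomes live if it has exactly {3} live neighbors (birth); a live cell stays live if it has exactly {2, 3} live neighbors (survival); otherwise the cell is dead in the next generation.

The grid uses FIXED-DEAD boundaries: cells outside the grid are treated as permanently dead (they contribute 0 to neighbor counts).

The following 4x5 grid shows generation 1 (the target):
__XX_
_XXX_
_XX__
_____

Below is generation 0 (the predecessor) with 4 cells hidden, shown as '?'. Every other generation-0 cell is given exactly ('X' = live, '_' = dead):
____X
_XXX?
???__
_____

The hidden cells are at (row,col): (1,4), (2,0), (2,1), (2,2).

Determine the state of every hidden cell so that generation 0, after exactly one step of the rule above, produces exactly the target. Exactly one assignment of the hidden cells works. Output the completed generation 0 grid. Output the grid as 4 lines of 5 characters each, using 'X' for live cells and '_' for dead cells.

Answer: ____X
_XXX_
X____
_____

Derivation:
Hidden generation-0 cells (in order): (1,4), (2,0), (2,1), (2,2).
A hidden cell only influences target cells in its own 3x3 neighborhood. Try each of the 2^4 = 16 assignments, step the completed generation 0 forward once under B3/S23, and compare with the target:
  (1,4)=_ (2,0)=_ (2,1)=_ (2,2)=_ -> step gives (1,1)='_' but target has 'X' -> reject
  (1,4)=_ (2,0)=_ (2,1)=_ (2,2)=X -> step gives (2,3)='X' but target has '_' -> reject
  (1,4)=_ (2,0)=_ (2,1)=X (2,2)=_ -> step gives (2,2)='_' but target has 'X' -> reject
  (1,4)=_ (2,0)=_ (2,1)=X (2,2)=X -> step gives (1,2)='_' but target has 'X' -> reject
  (1,4)=_ (2,0)=X (2,1)=_ (2,2)=_ -> step reproduces the target at every cell -> ACCEPT
  (1,4)=_ (2,0)=X (2,1)=_ (2,2)=X -> step gives (2,1)='_' but target has 'X' -> reject
  (1,4)=_ (2,0)=X (2,1)=X (2,2)=_ -> step gives (1,0)='X' but target has '_' -> reject
  (1,4)=_ (2,0)=X (2,1)=X (2,2)=X -> step gives (1,0)='X' but target has '_' -> reject
  (1,4)=X (2,0)=_ (2,1)=_ (2,2)=_ -> step gives (0,3)='_' but target has 'X' -> reject
  (1,4)=X (2,0)=_ (2,1)=_ (2,2)=X -> step gives (0,3)='_' but target has 'X' -> reject
  (1,4)=X (2,0)=_ (2,1)=X (2,2)=_ -> step gives (0,3)='_' but target has 'X' -> reject
  (1,4)=X (2,0)=_ (2,1)=X (2,2)=X -> step gives (0,3)='_' but target has 'X' -> reject
  (1,4)=X (2,0)=X (2,1)=_ (2,2)=_ -> step gives (0,3)='_' but target has 'X' -> reject
  (1,4)=X (2,0)=X (2,1)=_ (2,2)=X -> step gives (0,3)='_' but target has 'X' -> reject
  (1,4)=X (2,0)=X (2,1)=X (2,2)=_ -> step gives (0,3)='_' but target has 'X' -> reject
  (1,4)=X (2,0)=X (2,1)=X (2,2)=X -> step gives (0,3)='_' but target has 'X' -> reject
Unique solution: (1,4)=dead, (2,0)=live, (2,1)=dead, (2,2)=dead.
Check: live-neighbor counts of every cell in the completed generation 0:
12331
22222
13321
11000
Applying B3/S23 to generation 0 with these counts gives:
__XX_
_XXX_
_XX__
_____
which matches the target exactly.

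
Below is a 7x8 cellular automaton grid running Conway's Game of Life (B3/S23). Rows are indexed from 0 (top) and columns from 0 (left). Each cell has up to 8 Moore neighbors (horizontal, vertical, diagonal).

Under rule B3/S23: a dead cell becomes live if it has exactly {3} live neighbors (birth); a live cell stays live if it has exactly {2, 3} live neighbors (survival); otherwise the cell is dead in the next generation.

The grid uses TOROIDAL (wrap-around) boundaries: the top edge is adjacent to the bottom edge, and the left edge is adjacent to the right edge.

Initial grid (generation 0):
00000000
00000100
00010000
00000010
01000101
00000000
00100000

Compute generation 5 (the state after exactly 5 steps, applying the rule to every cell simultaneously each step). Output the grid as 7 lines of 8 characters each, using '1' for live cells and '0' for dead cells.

Answer: 00000000
00000000
00000000
00000000
00000000
00000000
00000000

Derivation:
Simulating step by step:
Generation 0 (given above): 7 live cells
Generation 1: 2 live cells
00000000
00000000
00000000
00000010
00000010
00000000
00000000
Generation 2: 0 live cells
00000000
00000000
00000000
00000000
00000000
00000000
00000000
Generation 3: 0 live cells
00000000
00000000
00000000
00000000
00000000
00000000
00000000
Generation 4: 0 live cells
00000000
00000000
00000000
00000000
00000000
00000000
00000000
Generation 5: 0 live cells
(generation 5 grid is the final answer)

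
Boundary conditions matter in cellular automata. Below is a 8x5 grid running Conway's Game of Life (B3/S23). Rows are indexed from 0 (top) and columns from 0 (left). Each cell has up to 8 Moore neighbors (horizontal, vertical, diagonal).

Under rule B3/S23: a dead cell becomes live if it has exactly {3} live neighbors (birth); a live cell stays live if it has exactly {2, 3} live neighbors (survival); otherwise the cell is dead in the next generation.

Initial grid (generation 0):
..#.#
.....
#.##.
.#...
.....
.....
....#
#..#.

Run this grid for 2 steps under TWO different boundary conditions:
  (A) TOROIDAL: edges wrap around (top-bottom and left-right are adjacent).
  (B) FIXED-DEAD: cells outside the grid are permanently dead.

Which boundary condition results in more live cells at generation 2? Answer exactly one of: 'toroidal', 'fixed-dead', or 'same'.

Under TOROIDAL boundary, generation 2:
.#...
.#..#
.....
.##..
.....
.....
....#
#..#.
Population = 8

Under FIXED-DEAD boundary, generation 2:
.....
.##..
#..#.
.##..
.....
.....
.....
.....
Population = 6

Comparison: toroidal=8, fixed-dead=6 -> toroidal

Answer: toroidal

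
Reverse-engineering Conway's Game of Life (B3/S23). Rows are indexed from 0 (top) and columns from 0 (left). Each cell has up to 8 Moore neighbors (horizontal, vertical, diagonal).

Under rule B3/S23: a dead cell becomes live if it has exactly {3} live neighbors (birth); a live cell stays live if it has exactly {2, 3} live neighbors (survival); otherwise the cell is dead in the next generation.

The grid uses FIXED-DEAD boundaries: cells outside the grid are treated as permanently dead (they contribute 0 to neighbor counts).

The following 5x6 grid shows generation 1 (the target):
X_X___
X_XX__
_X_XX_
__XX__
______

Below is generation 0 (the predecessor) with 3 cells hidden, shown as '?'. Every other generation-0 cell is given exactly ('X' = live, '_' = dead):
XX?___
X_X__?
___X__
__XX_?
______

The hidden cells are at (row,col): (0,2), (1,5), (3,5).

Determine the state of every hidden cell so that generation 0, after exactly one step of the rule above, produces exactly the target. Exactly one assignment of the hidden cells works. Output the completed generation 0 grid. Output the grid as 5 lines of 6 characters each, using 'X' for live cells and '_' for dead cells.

Answer: XXX___
X_X__X
___X__
__XX__
______

Derivation:
Hidden generation-0 cells (in order): (0,2), (1,5), (3,5).
A hidden cell only influences target cells in its own 3x3 neighborhood. Try each of the 2^3 = 8 assignments, step the completed generation 0 forward once under B3/S23, and compare with the target:
  (0,2)=_ (1,5)=_ (3,5)=_ -> step gives (0,1)='X' but target has '_' -> reject
  (0,2)=_ (1,5)=_ (3,5)=X -> step gives (0,1)='X' but target has '_' -> reject
  (0,2)=_ (1,5)=X (3,5)=_ -> step gives (0,1)='X' but target has '_' -> reject
  (0,2)=_ (1,5)=X (3,5)=X -> step gives (0,1)='X' but target has '_' -> reject
  (0,2)=X (1,5)=_ (3,5)=_ -> step gives (2,4)='_' but target has 'X' -> reject
  (0,2)=X (1,5)=_ (3,5)=X -> step gives (3,4)='X' but target has '_' -> reject
  (0,2)=X (1,5)=X (3,5)=_ -> step reproduces the target at every cell -> ACCEPT
  (0,2)=X (1,5)=X (3,5)=X -> step gives (2,4)='_' but target has 'X' -> reject
Unique solution: (0,2)=live, (1,5)=live, (3,5)=dead.
Check: live-neighbor counts of every cell in the completed generation 0:
242211
253320
134331
012220
012210
Applying B3/S23 to generation 0 with these counts gives:
X_X___
X_XX__
_X_XX_
__XX__
______
which matches the target exactly.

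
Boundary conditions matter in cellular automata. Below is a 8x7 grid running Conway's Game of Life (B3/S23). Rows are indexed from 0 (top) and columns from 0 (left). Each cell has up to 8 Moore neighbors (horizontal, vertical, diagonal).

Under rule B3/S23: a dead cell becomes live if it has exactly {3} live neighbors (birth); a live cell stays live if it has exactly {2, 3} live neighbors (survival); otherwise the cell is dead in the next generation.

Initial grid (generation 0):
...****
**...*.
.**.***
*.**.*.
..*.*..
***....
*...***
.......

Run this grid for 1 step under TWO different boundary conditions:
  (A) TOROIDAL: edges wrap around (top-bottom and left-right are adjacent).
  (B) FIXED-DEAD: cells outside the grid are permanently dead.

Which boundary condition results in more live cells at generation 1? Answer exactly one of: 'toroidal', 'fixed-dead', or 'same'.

Answer: toroidal

Derivation:
Under TOROIDAL boundary, generation 1:
*...***
.*.....
.......
*......
*...*.*
*.*.*..
*....**
*..*...
Population = 17

Under FIXED-DEAD boundary, generation 1:
....***
**.....
......*
......*
*...*..
*.*.*..
*....*.
.....*.
Population = 15

Comparison: toroidal=17, fixed-dead=15 -> toroidal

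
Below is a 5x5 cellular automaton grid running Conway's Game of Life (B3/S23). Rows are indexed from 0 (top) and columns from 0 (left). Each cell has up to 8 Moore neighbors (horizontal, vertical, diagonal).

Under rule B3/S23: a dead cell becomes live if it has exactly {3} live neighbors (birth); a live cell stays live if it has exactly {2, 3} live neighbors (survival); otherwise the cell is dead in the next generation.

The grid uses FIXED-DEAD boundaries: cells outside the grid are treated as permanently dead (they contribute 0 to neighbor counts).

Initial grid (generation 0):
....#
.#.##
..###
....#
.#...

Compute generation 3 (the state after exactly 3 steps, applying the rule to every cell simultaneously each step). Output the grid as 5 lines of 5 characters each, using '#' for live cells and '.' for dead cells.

Simulating step by step:
Generation 0 (given above): 9 live cells
Generation 1: 5 live cells
...##
.....
..#..
..#.#
.....
Generation 2: 3 live cells
.....
...#.
...#.
...#.
.....
Generation 3: 3 live cells
(generation 3 grid is the final answer)

Answer: .....
.....
..###
.....
.....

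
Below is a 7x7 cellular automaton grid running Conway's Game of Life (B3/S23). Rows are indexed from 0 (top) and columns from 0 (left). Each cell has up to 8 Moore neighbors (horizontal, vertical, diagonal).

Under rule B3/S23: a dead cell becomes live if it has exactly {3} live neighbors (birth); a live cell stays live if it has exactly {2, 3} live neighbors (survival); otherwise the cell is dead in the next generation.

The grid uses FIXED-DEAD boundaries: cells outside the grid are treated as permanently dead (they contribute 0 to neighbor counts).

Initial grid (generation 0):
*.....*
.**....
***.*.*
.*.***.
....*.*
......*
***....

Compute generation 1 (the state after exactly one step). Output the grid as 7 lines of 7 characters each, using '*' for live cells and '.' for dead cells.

Simulating step by step:
Generation 0 (given above): 19 live cells
Generation 1: 15 live cells
(generation 1 grid is the final answer)

Answer: .*.....
..**.*.
*...*..
**....*
...**.*
.*...*.
.*.....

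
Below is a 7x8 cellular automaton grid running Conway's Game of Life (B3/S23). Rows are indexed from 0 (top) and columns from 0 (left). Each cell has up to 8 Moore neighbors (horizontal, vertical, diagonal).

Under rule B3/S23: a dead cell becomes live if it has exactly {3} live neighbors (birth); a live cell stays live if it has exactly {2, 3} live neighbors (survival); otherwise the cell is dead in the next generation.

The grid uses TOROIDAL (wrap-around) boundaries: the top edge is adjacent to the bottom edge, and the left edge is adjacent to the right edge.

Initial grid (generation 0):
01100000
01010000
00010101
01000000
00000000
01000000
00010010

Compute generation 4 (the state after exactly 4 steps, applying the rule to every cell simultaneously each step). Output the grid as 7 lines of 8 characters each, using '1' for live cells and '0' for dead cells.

Answer: 01111000
00110100
00001000
00000000
00000000
00000000
01110000

Derivation:
Simulating step by step:
Generation 0 (given above): 11 live cells
Generation 1: 9 live cells
01010000
11011000
10001000
00000000
00000000
00000000
01000000
Generation 2: 12 live cells
01011000
11011000
11011000
00000000
00000000
00000000
00100000
Generation 3: 10 live cells
11001000
00000100
11011000
00000000
00000000
00000000
00110000
Generation 4: 11 live cells
(generation 4 grid is the final answer)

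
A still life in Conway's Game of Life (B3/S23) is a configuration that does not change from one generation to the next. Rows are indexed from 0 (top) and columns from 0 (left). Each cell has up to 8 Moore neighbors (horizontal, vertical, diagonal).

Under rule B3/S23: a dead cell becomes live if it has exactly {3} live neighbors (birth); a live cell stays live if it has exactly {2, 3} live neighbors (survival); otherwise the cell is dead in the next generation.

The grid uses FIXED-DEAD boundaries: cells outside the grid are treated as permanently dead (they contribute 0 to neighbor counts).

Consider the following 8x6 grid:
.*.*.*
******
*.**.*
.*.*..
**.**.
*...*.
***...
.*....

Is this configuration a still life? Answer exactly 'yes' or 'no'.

Compute generation 1 and compare to generation 0 (given above):
Generation 1:
**.*.*
*....*
*....*
......
**.**.
....*.
*.*...
***...
Cell (0,0) differs: gen0=0 vs gen1=1 -> NOT a still life.

Answer: no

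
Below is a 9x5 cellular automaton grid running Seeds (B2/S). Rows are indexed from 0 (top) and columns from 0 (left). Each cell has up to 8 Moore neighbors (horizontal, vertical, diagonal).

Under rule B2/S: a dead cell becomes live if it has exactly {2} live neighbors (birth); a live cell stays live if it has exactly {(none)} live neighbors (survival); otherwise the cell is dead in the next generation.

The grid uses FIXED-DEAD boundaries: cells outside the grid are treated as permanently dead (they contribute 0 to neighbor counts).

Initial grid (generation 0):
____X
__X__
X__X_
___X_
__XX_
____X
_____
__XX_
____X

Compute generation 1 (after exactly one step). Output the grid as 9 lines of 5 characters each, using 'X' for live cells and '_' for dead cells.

Answer: ___X_
_X__X
_X__X
_X___
_____
__X__
__X_X
____X
__X__

Derivation:
Simulating step by step:
Generation 0 (given above): 11 live cells
Generation 1: 11 live cells
(generation 1 grid is the final answer)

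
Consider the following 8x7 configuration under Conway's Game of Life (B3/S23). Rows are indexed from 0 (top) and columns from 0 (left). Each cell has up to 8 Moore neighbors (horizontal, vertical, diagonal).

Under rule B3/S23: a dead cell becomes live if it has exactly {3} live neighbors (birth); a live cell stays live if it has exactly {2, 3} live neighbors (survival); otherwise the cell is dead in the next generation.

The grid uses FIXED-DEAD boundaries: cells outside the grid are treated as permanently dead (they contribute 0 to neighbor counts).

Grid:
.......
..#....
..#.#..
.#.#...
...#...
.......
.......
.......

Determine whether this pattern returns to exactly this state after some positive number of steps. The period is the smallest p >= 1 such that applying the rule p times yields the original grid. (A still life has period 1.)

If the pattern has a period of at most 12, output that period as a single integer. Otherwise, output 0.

Answer: 2

Derivation:
Simulating and comparing each generation to the original:
Gen 0 (original, given above): 6 live cells
Gen 1: 6 live cells, differs from original
Gen 2: 6 live cells, MATCHES original -> period = 2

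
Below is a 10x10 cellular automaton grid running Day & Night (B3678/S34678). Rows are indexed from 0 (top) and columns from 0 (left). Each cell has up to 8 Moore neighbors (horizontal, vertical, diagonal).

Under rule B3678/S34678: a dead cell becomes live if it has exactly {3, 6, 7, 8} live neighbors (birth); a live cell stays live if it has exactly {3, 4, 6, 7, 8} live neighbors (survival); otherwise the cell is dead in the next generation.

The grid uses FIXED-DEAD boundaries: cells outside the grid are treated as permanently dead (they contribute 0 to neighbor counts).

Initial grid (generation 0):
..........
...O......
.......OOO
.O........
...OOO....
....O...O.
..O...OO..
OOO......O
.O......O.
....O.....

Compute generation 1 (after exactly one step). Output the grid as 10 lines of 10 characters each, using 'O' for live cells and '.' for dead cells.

Simulating step by step:
Generation 0 (given above): 20 live cells
Generation 1: 16 live cells
(generation 1 grid is the final answer)

Answer: ..........
........O.
..........
....O...O.
....O.....
....O.OO..
...O....O.
.OO....OO.
OOO.......
..........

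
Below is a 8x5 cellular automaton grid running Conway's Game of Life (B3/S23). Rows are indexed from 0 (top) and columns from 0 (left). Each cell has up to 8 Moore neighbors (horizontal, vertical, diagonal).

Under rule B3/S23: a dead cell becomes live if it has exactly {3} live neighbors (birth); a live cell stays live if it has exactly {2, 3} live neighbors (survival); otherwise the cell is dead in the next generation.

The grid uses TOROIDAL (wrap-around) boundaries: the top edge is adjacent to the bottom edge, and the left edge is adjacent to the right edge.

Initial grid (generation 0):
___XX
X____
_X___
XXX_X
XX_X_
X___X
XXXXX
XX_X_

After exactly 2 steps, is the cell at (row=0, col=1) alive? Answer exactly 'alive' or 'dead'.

Simulating step by step:
Generation 0 (given above): 21 live cells
Generation 1: 10 live cells
_XXX_
X___X
__X_X
___XX
___X_
_____
_____
_____
Generation 2: 12 live cells
XXXXX
X___X
_____
__X_X
___XX
_____
_____
__X__

Cell (0,1) at generation 2: 1 -> alive

Answer: alive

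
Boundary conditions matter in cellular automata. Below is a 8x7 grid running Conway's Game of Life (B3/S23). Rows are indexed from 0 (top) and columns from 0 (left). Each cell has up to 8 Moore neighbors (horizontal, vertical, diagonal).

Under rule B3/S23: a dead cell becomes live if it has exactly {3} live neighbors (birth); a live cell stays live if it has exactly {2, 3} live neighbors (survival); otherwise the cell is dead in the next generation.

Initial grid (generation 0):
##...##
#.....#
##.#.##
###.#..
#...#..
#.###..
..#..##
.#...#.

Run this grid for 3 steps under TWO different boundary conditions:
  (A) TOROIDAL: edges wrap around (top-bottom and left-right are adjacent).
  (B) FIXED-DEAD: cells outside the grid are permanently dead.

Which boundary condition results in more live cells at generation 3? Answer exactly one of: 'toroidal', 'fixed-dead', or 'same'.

Answer: toroidal

Derivation:
Under TOROIDAL boundary, generation 3:
.#..##.
.#####.
.......
.....##
.....#.
.#..#..
.##...#
#.#....
Population = 18

Under FIXED-DEAD boundary, generation 3:
.##....
.##....
.##....
.....#.
....#.#
..#...#
...##.#
....###
Population = 17

Comparison: toroidal=18, fixed-dead=17 -> toroidal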